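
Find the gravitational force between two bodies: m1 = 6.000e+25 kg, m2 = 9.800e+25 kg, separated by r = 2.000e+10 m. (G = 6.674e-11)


F = G*m1*m2/r^2 = 6.674e-11 * 6.000e+25 * 9.800e+25 / (2.000e+10)^2 = 6.674e-11 * 5.880e+51 / 4.000e+20 = 9.811e+20

9.811e+20 N


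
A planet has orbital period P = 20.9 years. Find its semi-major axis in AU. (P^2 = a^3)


a = P^(2/3) = 20.9^(2/3) = 7.5875

7.5875 AU


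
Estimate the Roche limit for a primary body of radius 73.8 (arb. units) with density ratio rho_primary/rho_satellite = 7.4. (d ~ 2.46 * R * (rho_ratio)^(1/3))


d_Roche = 2.46 * 73.8 * 7.4^(1/3) = 353.7817

353.7817


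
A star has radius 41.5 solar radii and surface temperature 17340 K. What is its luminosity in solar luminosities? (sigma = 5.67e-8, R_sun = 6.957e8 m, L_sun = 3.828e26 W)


R = 41.5 * 6.957e8 m = 2.887155e+10 m. L = 4*pi*R^2*sigma*T^4 = 4*pi*(2.887155e+10)^2 * 5.67e-8 * 17340^4 = 5.369446204e+31 W. L/L_sun = 5.369446204e+31 / 3.828e26 = 140267.6647

140267.6647 L_sun


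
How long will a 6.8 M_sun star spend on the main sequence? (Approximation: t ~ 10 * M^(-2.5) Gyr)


t = 10 * M^(-2.5) = 10 * 6.8^(-2.5) = 0.0829

0.0829 Gyr


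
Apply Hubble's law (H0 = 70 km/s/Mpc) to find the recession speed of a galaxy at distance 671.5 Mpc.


v = H0 * d = 70 * 671.5 = 47005.0

47005.0 km/s


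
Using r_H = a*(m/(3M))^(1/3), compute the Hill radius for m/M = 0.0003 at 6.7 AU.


r_H = a * (m/3M)^(1/3) = 6.7 * (0.0003/3)^(1/3) = 0.311

0.311 AU


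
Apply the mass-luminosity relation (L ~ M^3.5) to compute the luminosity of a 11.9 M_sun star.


L/L_sun = (M/M_sun)^3.5 = 11.9^3.5 = 5813.188

5813.188 L_sun


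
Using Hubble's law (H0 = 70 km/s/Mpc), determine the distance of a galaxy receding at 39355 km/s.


d = v / H0 = 39355 / 70 = 562.2143

562.2143 Mpc


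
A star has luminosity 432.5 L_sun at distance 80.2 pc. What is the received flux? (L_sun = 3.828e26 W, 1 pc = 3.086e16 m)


F = L / (4*pi*d^2) = 1.656e+29 / (4*pi*(2.475e+18)^2) = 2.151e-09

2.151e-09 W/m^2


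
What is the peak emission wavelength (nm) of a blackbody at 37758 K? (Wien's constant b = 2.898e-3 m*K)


lam_max = b / T = 2.898e-3 / 37758 = 7.675e-08 m = 76.7519 nm

76.7519 nm


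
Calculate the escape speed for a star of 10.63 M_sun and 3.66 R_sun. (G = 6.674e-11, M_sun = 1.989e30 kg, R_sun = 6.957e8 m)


M = 10.63 * 1.989e30 kg = 2.114307e+31 kg; R = 3.66 * 6.957e8 m = 2.546262e+09 m. v_esc = sqrt(2GM/R) = sqrt(2 * 6.674e-11 * 2.114307e+31 / 2.546262e+09) = 1.053e+06

1.053e+06 m/s


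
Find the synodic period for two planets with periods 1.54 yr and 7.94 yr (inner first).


1/P_syn = |1/P1 - 1/P2| = |1/1.54 - 1/7.94| => P_syn = 1.9106

1.9106 years


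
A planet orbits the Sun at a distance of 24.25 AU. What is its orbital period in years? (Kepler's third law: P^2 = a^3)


P = a^(3/2) = 24.25^1.5 = 119.4174

119.4174 years


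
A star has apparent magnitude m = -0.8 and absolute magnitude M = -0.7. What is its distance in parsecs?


d = 10^((m - M + 5)/5) = 10^((-0.8 - -0.7 + 5)/5) = 9.5499

9.5499 pc


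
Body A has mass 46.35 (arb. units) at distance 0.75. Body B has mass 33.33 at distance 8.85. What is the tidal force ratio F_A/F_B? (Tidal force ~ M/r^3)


Ratio = (M1/r1^3) / (M2/r2^3) = (46.35/0.75^3) / (33.33/8.85^3) = 2284.8645

2284.8645


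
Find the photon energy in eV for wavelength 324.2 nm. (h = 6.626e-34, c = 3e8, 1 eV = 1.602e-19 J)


E = hc/lambda = 6.626e-34 * 3e8 / 3.242e-07 = 6.131e-19 J = 3.8273 eV

3.8273 eV


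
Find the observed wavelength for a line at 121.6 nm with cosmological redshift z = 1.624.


lam_obs = lam_emit * (1 + z) = 121.6 * (1 + 1.624) = 319.0784

319.0784 nm


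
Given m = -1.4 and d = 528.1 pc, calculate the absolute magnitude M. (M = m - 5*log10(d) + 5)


M = m - 5*log10(d) + 5 = -1.4 - 5*log10(528.1) + 5 = -10.0136

-10.0136


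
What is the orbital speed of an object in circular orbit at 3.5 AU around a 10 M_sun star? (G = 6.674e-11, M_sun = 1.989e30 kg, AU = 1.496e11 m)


v = sqrt(GM/r) = sqrt(6.674e-11 * 1.989e+31 / 5.236e+11) = 50351.2984

50351.2984 m/s


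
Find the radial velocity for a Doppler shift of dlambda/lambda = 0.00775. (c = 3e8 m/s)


v = (dlambda/lambda) * c = 0.00775 * 3e8 = 2.325e+06

2.325e+06 m/s


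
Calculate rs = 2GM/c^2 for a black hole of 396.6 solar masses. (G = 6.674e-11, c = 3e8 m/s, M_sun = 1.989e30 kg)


M = 396.6 * 1.989e30 kg = 7.888374e+32 kg. rs = 2GM/c^2 = 2 * 6.674e-11 * 7.888374e+32 / (3e8)^2 = 1.170e+06

1.170e+06 m


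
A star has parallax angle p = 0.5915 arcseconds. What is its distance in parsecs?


d = 1/p = 1/0.5915 = 1.6906

1.6906 pc


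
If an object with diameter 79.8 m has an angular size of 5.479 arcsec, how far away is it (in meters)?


D = size / theta_rad, theta_rad = 5.479 * pi/(180*3600) = 2.656e-05, D = 3.004e+06

3.004e+06 m


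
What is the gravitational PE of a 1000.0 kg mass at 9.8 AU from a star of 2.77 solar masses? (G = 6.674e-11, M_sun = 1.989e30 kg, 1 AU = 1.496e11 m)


M = 2.77 * 1.989e30 kg = 5.50953e+30 kg; r = 9.8 AU * 1.496e11 m/AU = 1.46608e+12 m. U = -GM*m/r = -(6.674e-11 * 5.50953e+30 * 1000.0) / 1.46608e+12 = -2.508e+11

-2.508e+11 J


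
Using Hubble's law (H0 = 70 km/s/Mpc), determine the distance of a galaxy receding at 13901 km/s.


d = v / H0 = 13901 / 70 = 198.5857

198.5857 Mpc


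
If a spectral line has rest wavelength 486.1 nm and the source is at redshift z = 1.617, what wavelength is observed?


lam_obs = lam_emit * (1 + z) = 486.1 * (1 + 1.617) = 1272.1237

1272.1237 nm


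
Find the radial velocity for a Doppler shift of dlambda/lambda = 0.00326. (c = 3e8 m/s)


v = (dlambda/lambda) * c = 0.00326 * 3e8 = 978000.0

978000.0 m/s


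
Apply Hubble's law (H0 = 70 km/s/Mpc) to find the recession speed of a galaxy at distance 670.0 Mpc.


v = H0 * d = 70 * 670.0 = 46900.0

46900.0 km/s


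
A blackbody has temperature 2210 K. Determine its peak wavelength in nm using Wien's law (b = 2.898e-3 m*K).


lam_max = b / T = 2.898e-3 / 2210 = 1.311e-06 m = 1311.3122 nm

1311.3122 nm


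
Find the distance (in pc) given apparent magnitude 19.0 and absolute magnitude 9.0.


d = 10^((m - M + 5)/5) = 10^((19.0 - 9.0 + 5)/5) = 1000.0

1000.0 pc


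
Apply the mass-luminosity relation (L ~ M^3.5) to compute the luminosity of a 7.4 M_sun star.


L/L_sun = (M/M_sun)^3.5 = 7.4^3.5 = 1102.3285

1102.3285 L_sun


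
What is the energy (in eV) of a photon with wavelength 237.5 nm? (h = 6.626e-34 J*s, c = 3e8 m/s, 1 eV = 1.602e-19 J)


E = hc/lambda = 6.626e-34 * 3e8 / 2.375e-07 = 8.370e-19 J = 5.2245 eV

5.2245 eV


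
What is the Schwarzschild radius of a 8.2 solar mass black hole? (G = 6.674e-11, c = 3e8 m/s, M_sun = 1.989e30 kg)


M = 8.2 * 1.989e30 kg = 1.63098e+31 kg. rs = 2GM/c^2 = 2 * 6.674e-11 * 1.63098e+31 / (3e8)^2 = 24189.2456

24189.2456 m


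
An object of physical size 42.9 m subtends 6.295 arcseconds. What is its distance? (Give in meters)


D = size / theta_rad, theta_rad = 6.295 * pi/(180*3600) = 3.052e-05, D = 1.406e+06

1.406e+06 m


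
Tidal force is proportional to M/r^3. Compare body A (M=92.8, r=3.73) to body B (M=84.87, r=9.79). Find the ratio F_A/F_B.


Ratio = (M1/r1^3) / (M2/r2^3) = (92.8/3.73^3) / (84.87/9.79^3) = 19.7704

19.7704


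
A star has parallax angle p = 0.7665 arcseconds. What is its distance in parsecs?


d = 1/p = 1/0.7665 = 1.3046

1.3046 pc


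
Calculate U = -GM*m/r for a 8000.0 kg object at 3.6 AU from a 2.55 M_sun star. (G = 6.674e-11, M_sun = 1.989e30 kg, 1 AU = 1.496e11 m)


M = 2.55 * 1.989e30 kg = 5.07195e+30 kg; r = 3.6 AU * 1.496e11 m/AU = 5.3856e+11 m. U = -GM*m/r = -(6.674e-11 * 5.07195e+30 * 8000.0) / 5.3856e+11 = -5.028e+12

-5.028e+12 J


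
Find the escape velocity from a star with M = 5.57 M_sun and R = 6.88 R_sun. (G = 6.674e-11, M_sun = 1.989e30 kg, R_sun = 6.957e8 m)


M = 5.57 * 1.989e30 kg = 1.107873e+31 kg; R = 6.88 * 6.957e8 m = 4.786416e+09 m. v_esc = sqrt(2GM/R) = sqrt(2 * 6.674e-11 * 1.107873e+31 / 4.786416e+09) = 555837.5306

555837.5306 m/s


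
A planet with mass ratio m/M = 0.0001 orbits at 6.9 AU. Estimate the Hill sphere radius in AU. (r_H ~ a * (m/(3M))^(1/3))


r_H = a * (m/3M)^(1/3) = 6.9 * (0.0001/3)^(1/3) = 0.2221

0.2221 AU


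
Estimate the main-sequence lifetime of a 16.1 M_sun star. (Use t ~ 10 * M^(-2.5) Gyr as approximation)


t = 10 * M^(-2.5) = 10 * 16.1^(-2.5) = 0.0096

0.0096 Gyr


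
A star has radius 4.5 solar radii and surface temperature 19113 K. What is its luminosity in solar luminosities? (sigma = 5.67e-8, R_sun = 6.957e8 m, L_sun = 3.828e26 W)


R = 4.5 * 6.957e8 m = 3.13065e+09 m. L = 4*pi*R^2*sigma*T^4 = 4*pi*(3.13065e+09)^2 * 5.67e-8 * 19113^4 = 9.31917348e+29 W. L/L_sun = 9.31917348e+29 / 3.828e26 = 2434.4758

2434.4758 L_sun


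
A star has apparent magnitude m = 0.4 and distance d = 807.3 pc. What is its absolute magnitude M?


M = m - 5*log10(d) + 5 = 0.4 - 5*log10(807.3) + 5 = -9.1352

-9.1352


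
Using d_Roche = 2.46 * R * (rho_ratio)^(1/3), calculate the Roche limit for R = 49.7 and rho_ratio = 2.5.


d_Roche = 2.46 * 49.7 * 2.5^(1/3) = 165.9351

165.9351


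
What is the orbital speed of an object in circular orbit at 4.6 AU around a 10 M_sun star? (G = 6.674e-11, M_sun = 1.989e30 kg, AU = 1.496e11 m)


v = sqrt(GM/r) = sqrt(6.674e-11 * 1.989e+31 / 6.882e+11) = 43920.3488

43920.3488 m/s


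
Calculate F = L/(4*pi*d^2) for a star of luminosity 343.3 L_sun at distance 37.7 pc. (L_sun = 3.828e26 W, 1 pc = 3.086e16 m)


F = L / (4*pi*d^2) = 1.314e+29 / (4*pi*(1.163e+18)^2) = 7.726e-09

7.726e-09 W/m^2


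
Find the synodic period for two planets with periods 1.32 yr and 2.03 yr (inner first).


1/P_syn = |1/P1 - 1/P2| = |1/1.32 - 1/2.03| => P_syn = 3.7741

3.7741 years


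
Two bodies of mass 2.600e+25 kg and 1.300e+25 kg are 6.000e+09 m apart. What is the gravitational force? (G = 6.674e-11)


F = G*m1*m2/r^2 = 6.674e-11 * 2.600e+25 * 1.300e+25 / (6.000e+09)^2 = 6.674e-11 * 3.380e+50 / 3.600e+19 = 6.266e+20

6.266e+20 N


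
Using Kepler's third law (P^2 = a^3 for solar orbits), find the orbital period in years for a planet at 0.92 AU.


P = a^(3/2) = 0.92^1.5 = 0.8824

0.8824 years


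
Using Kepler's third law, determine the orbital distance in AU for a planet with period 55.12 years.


a = P^(2/3) = 55.12^(2/3) = 14.4835

14.4835 AU


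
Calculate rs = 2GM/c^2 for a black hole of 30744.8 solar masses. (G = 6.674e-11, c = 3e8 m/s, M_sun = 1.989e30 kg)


M = 30744.8 * 1.989e30 kg = 6.11514072e+34 kg. rs = 2GM/c^2 = 2 * 6.674e-11 * 6.11514072e+34 / (3e8)^2 = 9.069e+07

9.069e+07 m


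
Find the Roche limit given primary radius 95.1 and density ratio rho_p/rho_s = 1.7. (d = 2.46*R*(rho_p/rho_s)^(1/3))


d_Roche = 2.46 * 95.1 * 1.7^(1/3) = 279.2106

279.2106


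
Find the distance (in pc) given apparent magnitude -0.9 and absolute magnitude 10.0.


d = 10^((m - M + 5)/5) = 10^((-0.9 - 10.0 + 5)/5) = 0.0661

0.0661 pc


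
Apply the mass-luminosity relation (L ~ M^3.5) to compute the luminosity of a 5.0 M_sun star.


L/L_sun = (M/M_sun)^3.5 = 5.0^3.5 = 279.5085

279.5085 L_sun


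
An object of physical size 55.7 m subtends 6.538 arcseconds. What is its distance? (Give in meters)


D = size / theta_rad, theta_rad = 6.538 * pi/(180*3600) = 3.170e-05, D = 1.757e+06

1.757e+06 m


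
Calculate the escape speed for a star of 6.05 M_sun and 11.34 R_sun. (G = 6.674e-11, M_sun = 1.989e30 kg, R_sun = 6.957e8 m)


M = 6.05 * 1.989e30 kg = 1.203345e+31 kg; R = 11.34 * 6.957e8 m = 7.889238e+09 m. v_esc = sqrt(2GM/R) = sqrt(2 * 6.674e-11 * 1.203345e+31 / 7.889238e+09) = 451217.2028

451217.2028 m/s


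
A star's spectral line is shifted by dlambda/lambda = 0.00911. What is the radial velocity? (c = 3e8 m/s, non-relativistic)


v = (dlambda/lambda) * c = 0.00911 * 3e8 = 2.733e+06

2.733e+06 m/s


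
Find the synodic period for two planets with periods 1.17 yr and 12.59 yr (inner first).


1/P_syn = |1/P1 - 1/P2| = |1/1.17 - 1/12.59| => P_syn = 1.2899

1.2899 years


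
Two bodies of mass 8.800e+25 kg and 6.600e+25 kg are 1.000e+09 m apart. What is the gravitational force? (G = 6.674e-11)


F = G*m1*m2/r^2 = 6.674e-11 * 8.800e+25 * 6.600e+25 / (1.000e+09)^2 = 6.674e-11 * 5.808e+51 / 1.000e+18 = 3.876e+23

3.876e+23 N


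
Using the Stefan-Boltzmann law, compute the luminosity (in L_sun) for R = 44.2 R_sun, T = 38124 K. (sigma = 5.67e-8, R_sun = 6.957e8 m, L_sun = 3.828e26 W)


R = 44.2 * 6.957e8 m = 3.074994e+10 m. L = 4*pi*R^2*sigma*T^4 = 4*pi*(3.074994e+10)^2 * 5.67e-8 * 38124^4 = 1.423230728e+33 W. L/L_sun = 1.423230728e+33 / 3.828e26 = 3.718e+06

3.718e+06 L_sun


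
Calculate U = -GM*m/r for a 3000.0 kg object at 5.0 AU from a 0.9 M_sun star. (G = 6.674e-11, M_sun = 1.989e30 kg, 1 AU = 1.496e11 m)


M = 0.9 * 1.989e30 kg = 1.7901e+30 kg; r = 5.0 AU * 1.496e11 m/AU = 7.48e+11 m. U = -GM*m/r = -(6.674e-11 * 1.7901e+30 * 3000.0) / 7.48e+11 = -4.792e+11

-4.792e+11 J


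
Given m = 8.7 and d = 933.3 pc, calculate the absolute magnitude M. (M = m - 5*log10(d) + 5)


M = m - 5*log10(d) + 5 = 8.7 - 5*log10(933.3) + 5 = -1.1501

-1.1501


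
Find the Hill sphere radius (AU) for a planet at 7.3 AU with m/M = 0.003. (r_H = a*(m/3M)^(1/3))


r_H = a * (m/3M)^(1/3) = 7.3 * (0.003/3)^(1/3) = 0.73

0.73 AU


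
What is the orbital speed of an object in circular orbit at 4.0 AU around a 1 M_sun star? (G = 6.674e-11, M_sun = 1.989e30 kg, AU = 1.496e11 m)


v = sqrt(GM/r) = sqrt(6.674e-11 * 1.989e+30 / 5.984e+11) = 14894.1149

14894.1149 m/s


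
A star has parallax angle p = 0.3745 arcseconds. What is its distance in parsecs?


d = 1/p = 1/0.3745 = 2.6702

2.6702 pc


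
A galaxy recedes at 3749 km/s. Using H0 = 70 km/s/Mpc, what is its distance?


d = v / H0 = 3749 / 70 = 53.5571

53.5571 Mpc


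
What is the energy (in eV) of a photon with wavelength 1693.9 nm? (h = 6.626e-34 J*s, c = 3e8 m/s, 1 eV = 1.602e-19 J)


E = hc/lambda = 6.626e-34 * 3e8 / 1.694e-06 = 1.174e-19 J = 0.7325 eV

0.7325 eV


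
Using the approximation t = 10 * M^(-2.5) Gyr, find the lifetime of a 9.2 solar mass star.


t = 10 * M^(-2.5) = 10 * 9.2^(-2.5) = 0.039

0.039 Gyr


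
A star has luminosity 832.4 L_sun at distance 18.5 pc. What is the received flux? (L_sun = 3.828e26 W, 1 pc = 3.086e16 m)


F = L / (4*pi*d^2) = 3.186e+29 / (4*pi*(5.709e+17)^2) = 7.780e-08

7.780e-08 W/m^2


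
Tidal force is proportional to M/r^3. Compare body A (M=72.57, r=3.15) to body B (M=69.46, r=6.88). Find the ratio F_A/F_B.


Ratio = (M1/r1^3) / (M2/r2^3) = (72.57/3.15^3) / (69.46/6.88^3) = 10.8857

10.8857


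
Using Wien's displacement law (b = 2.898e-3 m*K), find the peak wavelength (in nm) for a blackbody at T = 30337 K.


lam_max = b / T = 2.898e-3 / 30337 = 9.553e-08 m = 95.5269 nm

95.5269 nm


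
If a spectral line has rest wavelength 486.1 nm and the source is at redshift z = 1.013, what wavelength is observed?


lam_obs = lam_emit * (1 + z) = 486.1 * (1 + 1.013) = 978.5193

978.5193 nm


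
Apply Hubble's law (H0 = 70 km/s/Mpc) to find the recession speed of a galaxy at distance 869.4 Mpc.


v = H0 * d = 70 * 869.4 = 60858.0

60858.0 km/s


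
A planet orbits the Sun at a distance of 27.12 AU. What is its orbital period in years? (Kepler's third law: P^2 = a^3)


P = a^(3/2) = 27.12^1.5 = 141.2325

141.2325 years


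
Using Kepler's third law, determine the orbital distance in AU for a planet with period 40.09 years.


a = P^(2/3) = 40.09^(2/3) = 11.7136

11.7136 AU


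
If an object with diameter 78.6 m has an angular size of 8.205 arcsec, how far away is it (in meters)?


D = size / theta_rad, theta_rad = 8.205 * pi/(180*3600) = 3.978e-05, D = 1.976e+06

1.976e+06 m


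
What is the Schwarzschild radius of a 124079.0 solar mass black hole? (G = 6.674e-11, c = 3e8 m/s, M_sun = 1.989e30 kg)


M = 124079.0 * 1.989e30 kg = 2.46793131e+35 kg. rs = 2GM/c^2 = 2 * 6.674e-11 * 2.46793131e+35 / (3e8)^2 = 3.660e+08

3.660e+08 m


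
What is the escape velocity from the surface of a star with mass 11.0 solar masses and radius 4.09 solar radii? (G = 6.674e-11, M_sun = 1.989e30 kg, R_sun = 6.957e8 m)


M = 11.0 * 1.989e30 kg = 2.1879e+31 kg; R = 4.09 * 6.957e8 m = 2.845413e+09 m. v_esc = sqrt(2GM/R) = sqrt(2 * 6.674e-11 * 2.1879e+31 / 2.845413e+09) = 1.013e+06

1.013e+06 m/s


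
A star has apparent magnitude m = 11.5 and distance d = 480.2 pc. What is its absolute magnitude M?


M = m - 5*log10(d) + 5 = 11.5 - 5*log10(480.2) + 5 = 3.0929

3.0929


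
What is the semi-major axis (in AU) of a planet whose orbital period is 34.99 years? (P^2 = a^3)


a = P^(2/3) = 34.99^(2/3) = 10.6978

10.6978 AU


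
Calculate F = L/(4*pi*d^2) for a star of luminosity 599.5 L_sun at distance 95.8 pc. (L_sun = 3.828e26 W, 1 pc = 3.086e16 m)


F = L / (4*pi*d^2) = 2.295e+29 / (4*pi*(2.956e+18)^2) = 2.089e-09

2.089e-09 W/m^2


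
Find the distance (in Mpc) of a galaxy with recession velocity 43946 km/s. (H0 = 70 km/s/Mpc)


d = v / H0 = 43946 / 70 = 627.8

627.8 Mpc


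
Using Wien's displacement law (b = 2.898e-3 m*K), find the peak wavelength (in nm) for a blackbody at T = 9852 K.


lam_max = b / T = 2.898e-3 / 9852 = 2.942e-07 m = 294.1535 nm

294.1535 nm


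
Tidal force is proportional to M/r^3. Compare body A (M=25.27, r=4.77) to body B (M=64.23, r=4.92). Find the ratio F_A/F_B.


Ratio = (M1/r1^3) / (M2/r2^3) = (25.27/4.77^3) / (64.23/4.92^3) = 0.4317

0.4317


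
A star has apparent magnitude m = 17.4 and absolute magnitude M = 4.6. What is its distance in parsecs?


d = 10^((m - M + 5)/5) = 10^((17.4 - 4.6 + 5)/5) = 3630.7805

3630.7805 pc


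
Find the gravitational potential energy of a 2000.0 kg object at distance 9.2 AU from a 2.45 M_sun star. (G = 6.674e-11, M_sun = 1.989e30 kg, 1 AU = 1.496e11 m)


M = 2.45 * 1.989e30 kg = 4.87305e+30 kg; r = 9.2 AU * 1.496e11 m/AU = 1.37632e+12 m. U = -GM*m/r = -(6.674e-11 * 4.87305e+30 * 2000.0) / 1.37632e+12 = -4.726e+11

-4.726e+11 J


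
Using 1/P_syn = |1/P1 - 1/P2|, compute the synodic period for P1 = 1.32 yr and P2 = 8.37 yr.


1/P_syn = |1/P1 - 1/P2| = |1/1.32 - 1/8.37| => P_syn = 1.5671

1.5671 years


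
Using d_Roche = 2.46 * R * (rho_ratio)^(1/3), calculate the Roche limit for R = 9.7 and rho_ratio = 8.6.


d_Roche = 2.46 * 9.7 * 8.6^(1/3) = 48.8885

48.8885


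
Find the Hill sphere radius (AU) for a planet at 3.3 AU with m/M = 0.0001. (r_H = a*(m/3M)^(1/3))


r_H = a * (m/3M)^(1/3) = 3.3 * (0.0001/3)^(1/3) = 0.1062

0.1062 AU


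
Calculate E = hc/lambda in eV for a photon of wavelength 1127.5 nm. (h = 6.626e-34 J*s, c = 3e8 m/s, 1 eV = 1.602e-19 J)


E = hc/lambda = 6.626e-34 * 3e8 / 1.128e-06 = 1.763e-19 J = 1.1005 eV

1.1005 eV


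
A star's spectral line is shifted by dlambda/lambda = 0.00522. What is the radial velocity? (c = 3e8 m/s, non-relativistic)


v = (dlambda/lambda) * c = 0.00522 * 3e8 = 1.566e+06

1.566e+06 m/s


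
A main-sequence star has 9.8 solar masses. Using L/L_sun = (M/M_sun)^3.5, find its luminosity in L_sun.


L/L_sun = (M/M_sun)^3.5 = 9.8^3.5 = 2946.397

2946.397 L_sun


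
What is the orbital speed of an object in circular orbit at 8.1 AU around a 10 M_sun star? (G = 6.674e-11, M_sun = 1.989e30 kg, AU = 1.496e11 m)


v = sqrt(GM/r) = sqrt(6.674e-11 * 1.989e+31 / 1.212e+12) = 33098.0331

33098.0331 m/s


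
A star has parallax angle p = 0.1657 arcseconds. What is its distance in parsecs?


d = 1/p = 1/0.1657 = 6.035

6.035 pc


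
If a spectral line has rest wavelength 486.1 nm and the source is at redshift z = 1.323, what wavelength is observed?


lam_obs = lam_emit * (1 + z) = 486.1 * (1 + 1.323) = 1129.2103

1129.2103 nm


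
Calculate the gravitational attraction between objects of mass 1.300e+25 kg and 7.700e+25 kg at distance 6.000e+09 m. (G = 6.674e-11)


F = G*m1*m2/r^2 = 6.674e-11 * 1.300e+25 * 7.700e+25 / (6.000e+09)^2 = 6.674e-11 * 1.001e+51 / 3.600e+19 = 1.856e+21

1.856e+21 N


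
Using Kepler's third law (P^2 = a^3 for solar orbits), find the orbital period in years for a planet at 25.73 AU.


P = a^(3/2) = 25.73^1.5 = 130.5148

130.5148 years


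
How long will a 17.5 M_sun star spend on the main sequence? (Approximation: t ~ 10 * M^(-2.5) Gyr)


t = 10 * M^(-2.5) = 10 * 17.5^(-2.5) = 0.0078

0.0078 Gyr


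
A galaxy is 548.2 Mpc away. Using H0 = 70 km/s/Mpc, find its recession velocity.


v = H0 * d = 70 * 548.2 = 38374.0

38374.0 km/s


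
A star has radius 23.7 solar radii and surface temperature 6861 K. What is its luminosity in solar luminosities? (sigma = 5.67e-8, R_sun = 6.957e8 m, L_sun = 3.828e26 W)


R = 23.7 * 6.957e8 m = 1.648809e+10 m. L = 4*pi*R^2*sigma*T^4 = 4*pi*(1.648809e+10)^2 * 5.67e-8 * 6861^4 = 4.292233096e+29 W. L/L_sun = 4.292233096e+29 / 3.828e26 = 1121.273

1121.273 L_sun


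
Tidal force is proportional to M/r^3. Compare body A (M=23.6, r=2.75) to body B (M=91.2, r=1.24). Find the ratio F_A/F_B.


Ratio = (M1/r1^3) / (M2/r2^3) = (23.6/2.75^3) / (91.2/1.24^3) = 0.0237

0.0237


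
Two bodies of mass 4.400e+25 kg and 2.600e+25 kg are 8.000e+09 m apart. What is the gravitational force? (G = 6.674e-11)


F = G*m1*m2/r^2 = 6.674e-11 * 4.400e+25 * 2.600e+25 / (8.000e+09)^2 = 6.674e-11 * 1.144e+51 / 6.400e+19 = 1.193e+21

1.193e+21 N


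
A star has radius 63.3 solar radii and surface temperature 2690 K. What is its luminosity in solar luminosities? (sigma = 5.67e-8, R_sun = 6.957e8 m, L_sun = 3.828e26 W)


R = 63.3 * 6.957e8 m = 4.403781e+10 m. L = 4*pi*R^2*sigma*T^4 = 4*pi*(4.403781e+10)^2 * 5.67e-8 * 2690^4 = 7.235248796e+28 W. L/L_sun = 7.235248796e+28 / 3.828e26 = 189.0086

189.0086 L_sun


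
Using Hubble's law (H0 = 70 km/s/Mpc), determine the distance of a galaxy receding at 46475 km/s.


d = v / H0 = 46475 / 70 = 663.9286

663.9286 Mpc


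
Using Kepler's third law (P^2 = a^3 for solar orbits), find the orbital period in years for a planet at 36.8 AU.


P = a^(3/2) = 36.8^1.5 = 223.2399

223.2399 years


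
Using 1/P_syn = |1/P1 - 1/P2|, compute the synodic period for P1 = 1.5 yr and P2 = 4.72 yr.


1/P_syn = |1/P1 - 1/P2| = |1/1.5 - 1/4.72| => P_syn = 2.1988

2.1988 years


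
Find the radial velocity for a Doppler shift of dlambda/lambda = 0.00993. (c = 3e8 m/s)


v = (dlambda/lambda) * c = 0.00993 * 3e8 = 2.979e+06

2.979e+06 m/s


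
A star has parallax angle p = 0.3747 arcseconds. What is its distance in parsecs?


d = 1/p = 1/0.3747 = 2.6688

2.6688 pc


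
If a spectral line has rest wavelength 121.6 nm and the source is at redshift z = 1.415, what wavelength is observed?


lam_obs = lam_emit * (1 + z) = 121.6 * (1 + 1.415) = 293.664

293.664 nm


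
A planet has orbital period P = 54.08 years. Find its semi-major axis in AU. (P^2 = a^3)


a = P^(2/3) = 54.08^(2/3) = 14.3007

14.3007 AU


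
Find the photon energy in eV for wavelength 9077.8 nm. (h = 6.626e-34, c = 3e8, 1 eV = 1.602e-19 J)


E = hc/lambda = 6.626e-34 * 3e8 / 9.078e-06 = 2.190e-20 J = 0.1367 eV

0.1367 eV


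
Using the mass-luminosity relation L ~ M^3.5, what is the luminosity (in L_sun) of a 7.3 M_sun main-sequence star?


L/L_sun = (M/M_sun)^3.5 = 7.3^3.5 = 1051.0661

1051.0661 L_sun


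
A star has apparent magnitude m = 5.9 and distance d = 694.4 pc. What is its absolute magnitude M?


M = m - 5*log10(d) + 5 = 5.9 - 5*log10(694.4) + 5 = -3.308

-3.308


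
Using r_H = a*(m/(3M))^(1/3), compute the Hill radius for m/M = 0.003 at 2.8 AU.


r_H = a * (m/3M)^(1/3) = 2.8 * (0.003/3)^(1/3) = 0.28

0.28 AU


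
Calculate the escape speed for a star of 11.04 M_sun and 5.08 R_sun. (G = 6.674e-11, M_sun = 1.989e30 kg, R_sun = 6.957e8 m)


M = 11.04 * 1.989e30 kg = 2.195856e+31 kg; R = 5.08 * 6.957e8 m = 3.534156e+09 m. v_esc = sqrt(2GM/R) = sqrt(2 * 6.674e-11 * 2.195856e+31 / 3.534156e+09) = 910682.8739

910682.8739 m/s


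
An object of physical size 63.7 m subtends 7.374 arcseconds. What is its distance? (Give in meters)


D = size / theta_rad, theta_rad = 7.374 * pi/(180*3600) = 3.575e-05, D = 1.782e+06

1.782e+06 m


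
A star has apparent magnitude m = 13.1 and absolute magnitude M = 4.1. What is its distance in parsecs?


d = 10^((m - M + 5)/5) = 10^((13.1 - 4.1 + 5)/5) = 630.9573

630.9573 pc


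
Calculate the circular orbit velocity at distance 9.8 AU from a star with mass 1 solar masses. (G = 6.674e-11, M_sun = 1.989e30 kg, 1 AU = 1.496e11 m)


v = sqrt(GM/r) = sqrt(6.674e-11 * 1.989e+30 / 1.466e+12) = 9515.501

9515.501 m/s


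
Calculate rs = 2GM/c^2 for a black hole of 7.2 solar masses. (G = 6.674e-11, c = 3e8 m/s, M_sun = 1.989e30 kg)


M = 7.2 * 1.989e30 kg = 1.43208e+31 kg. rs = 2GM/c^2 = 2 * 6.674e-11 * 1.43208e+31 / (3e8)^2 = 21239.3376

21239.3376 m


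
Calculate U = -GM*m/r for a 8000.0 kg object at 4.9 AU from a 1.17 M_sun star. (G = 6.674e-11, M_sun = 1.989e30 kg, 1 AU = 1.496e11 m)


M = 1.17 * 1.989e30 kg = 2.32713e+30 kg; r = 4.9 AU * 1.496e11 m/AU = 7.3304e+11 m. U = -GM*m/r = -(6.674e-11 * 2.32713e+30 * 8000.0) / 7.3304e+11 = -1.695e+12

-1.695e+12 J


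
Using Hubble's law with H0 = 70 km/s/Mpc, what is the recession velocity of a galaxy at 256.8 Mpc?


v = H0 * d = 70 * 256.8 = 17976.0

17976.0 km/s


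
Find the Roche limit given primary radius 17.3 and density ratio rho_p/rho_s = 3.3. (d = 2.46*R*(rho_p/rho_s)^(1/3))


d_Roche = 2.46 * 17.3 * 3.3^(1/3) = 63.3606

63.3606


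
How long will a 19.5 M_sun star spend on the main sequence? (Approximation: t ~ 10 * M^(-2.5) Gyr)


t = 10 * M^(-2.5) = 10 * 19.5^(-2.5) = 0.006

0.006 Gyr


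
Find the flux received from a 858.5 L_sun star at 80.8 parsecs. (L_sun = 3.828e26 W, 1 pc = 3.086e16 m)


F = L / (4*pi*d^2) = 3.286e+29 / (4*pi*(2.493e+18)^2) = 4.206e-09

4.206e-09 W/m^2


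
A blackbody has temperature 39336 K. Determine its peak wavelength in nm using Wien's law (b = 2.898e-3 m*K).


lam_max = b / T = 2.898e-3 / 39336 = 7.367e-08 m = 73.673 nm

73.673 nm


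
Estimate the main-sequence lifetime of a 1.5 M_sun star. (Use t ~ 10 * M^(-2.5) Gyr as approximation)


t = 10 * M^(-2.5) = 10 * 1.5^(-2.5) = 3.6289

3.6289 Gyr


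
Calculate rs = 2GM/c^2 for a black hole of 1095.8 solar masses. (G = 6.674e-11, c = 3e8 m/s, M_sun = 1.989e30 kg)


M = 1095.8 * 1.989e30 kg = 2.1795462e+33 kg. rs = 2GM/c^2 = 2 * 6.674e-11 * 2.1795462e+33 / (3e8)^2 = 3.233e+06

3.233e+06 m


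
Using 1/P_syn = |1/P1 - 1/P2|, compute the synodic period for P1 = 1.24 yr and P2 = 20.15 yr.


1/P_syn = |1/P1 - 1/P2| = |1/1.24 - 1/20.15| => P_syn = 1.3213

1.3213 years


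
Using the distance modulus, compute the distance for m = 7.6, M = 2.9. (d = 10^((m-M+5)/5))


d = 10^((m - M + 5)/5) = 10^((7.6 - 2.9 + 5)/5) = 87.0964

87.0964 pc


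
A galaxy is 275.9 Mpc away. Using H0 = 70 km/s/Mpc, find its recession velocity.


v = H0 * d = 70 * 275.9 = 19313.0

19313.0 km/s


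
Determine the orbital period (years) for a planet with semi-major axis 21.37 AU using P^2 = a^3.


P = a^(3/2) = 21.37^1.5 = 98.7886

98.7886 years


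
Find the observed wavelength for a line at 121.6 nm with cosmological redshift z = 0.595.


lam_obs = lam_emit * (1 + z) = 121.6 * (1 + 0.595) = 193.952

193.952 nm


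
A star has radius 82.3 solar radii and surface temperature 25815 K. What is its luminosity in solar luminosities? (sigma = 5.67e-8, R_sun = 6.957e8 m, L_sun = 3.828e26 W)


R = 82.3 * 6.957e8 m = 5.725611e+10 m. L = 4*pi*R^2*sigma*T^4 = 4*pi*(5.725611e+10)^2 * 5.67e-8 * 25815^4 = 1.037349537e+33 W. L/L_sun = 1.037349537e+33 / 3.828e26 = 2.710e+06

2.710e+06 L_sun


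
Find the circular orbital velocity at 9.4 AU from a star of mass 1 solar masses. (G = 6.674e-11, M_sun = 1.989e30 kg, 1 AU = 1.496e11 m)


v = sqrt(GM/r) = sqrt(6.674e-11 * 1.989e+30 / 1.406e+12) = 9715.8493

9715.8493 m/s


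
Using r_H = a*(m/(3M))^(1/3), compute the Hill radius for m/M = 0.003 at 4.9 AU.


r_H = a * (m/3M)^(1/3) = 4.9 * (0.003/3)^(1/3) = 0.49

0.49 AU


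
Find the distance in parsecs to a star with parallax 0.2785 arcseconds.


d = 1/p = 1/0.2785 = 3.5907

3.5907 pc


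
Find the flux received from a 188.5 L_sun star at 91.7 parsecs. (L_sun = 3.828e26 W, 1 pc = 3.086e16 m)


F = L / (4*pi*d^2) = 7.216e+28 / (4*pi*(2.830e+18)^2) = 7.170e-10

7.170e-10 W/m^2


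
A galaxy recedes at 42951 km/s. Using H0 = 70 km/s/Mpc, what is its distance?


d = v / H0 = 42951 / 70 = 613.5857

613.5857 Mpc


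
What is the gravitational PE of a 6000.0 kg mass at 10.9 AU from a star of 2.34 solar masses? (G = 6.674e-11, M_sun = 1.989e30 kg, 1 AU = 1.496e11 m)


M = 2.34 * 1.989e30 kg = 4.65426e+30 kg; r = 10.9 AU * 1.496e11 m/AU = 1.63064e+12 m. U = -GM*m/r = -(6.674e-11 * 4.65426e+30 * 6000.0) / 1.63064e+12 = -1.143e+12

-1.143e+12 J


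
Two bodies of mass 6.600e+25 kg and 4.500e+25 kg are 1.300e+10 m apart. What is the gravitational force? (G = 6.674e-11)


F = G*m1*m2/r^2 = 6.674e-11 * 6.600e+25 * 4.500e+25 / (1.300e+10)^2 = 6.674e-11 * 2.970e+51 / 1.690e+20 = 1.173e+21

1.173e+21 N


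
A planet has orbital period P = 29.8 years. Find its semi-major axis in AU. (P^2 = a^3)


a = P^(2/3) = 29.8^(2/3) = 9.6119

9.6119 AU


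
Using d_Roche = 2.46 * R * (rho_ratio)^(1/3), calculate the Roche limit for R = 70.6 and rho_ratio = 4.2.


d_Roche = 2.46 * 70.6 * 4.2^(1/3) = 280.2138

280.2138


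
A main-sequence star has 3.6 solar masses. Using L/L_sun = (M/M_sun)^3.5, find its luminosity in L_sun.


L/L_sun = (M/M_sun)^3.5 = 3.6^3.5 = 88.5235

88.5235 L_sun


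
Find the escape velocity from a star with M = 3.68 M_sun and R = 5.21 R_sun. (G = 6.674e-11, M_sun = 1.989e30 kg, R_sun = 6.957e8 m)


M = 3.68 * 1.989e30 kg = 7.31952e+30 kg; R = 5.21 * 6.957e8 m = 3.624597e+09 m. v_esc = sqrt(2GM/R) = sqrt(2 * 6.674e-11 * 7.31952e+30 / 3.624597e+09) = 519181.8918

519181.8918 m/s


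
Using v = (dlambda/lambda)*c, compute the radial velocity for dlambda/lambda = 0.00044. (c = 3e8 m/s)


v = (dlambda/lambda) * c = 0.00044 * 3e8 = 132000.0

132000.0 m/s


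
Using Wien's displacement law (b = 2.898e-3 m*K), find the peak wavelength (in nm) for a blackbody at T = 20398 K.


lam_max = b / T = 2.898e-3 / 20398 = 1.421e-07 m = 142.0728 nm

142.0728 nm


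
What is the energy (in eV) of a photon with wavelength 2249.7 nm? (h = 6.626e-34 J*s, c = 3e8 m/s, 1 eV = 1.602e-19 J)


E = hc/lambda = 6.626e-34 * 3e8 / 2.250e-06 = 8.836e-20 J = 0.5516 eV

0.5516 eV


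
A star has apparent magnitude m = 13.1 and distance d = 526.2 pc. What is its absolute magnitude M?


M = m - 5*log10(d) + 5 = 13.1 - 5*log10(526.2) + 5 = 4.4942

4.4942


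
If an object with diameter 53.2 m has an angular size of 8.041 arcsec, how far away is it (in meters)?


D = size / theta_rad, theta_rad = 8.041 * pi/(180*3600) = 3.898e-05, D = 1.365e+06

1.365e+06 m


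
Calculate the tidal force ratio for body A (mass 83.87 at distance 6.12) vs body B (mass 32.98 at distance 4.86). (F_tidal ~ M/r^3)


Ratio = (M1/r1^3) / (M2/r2^3) = (83.87/6.12^3) / (32.98/4.86^3) = 1.2735

1.2735


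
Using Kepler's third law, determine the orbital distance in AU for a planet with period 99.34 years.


a = P^(2/3) = 99.34^(2/3) = 21.4494

21.4494 AU


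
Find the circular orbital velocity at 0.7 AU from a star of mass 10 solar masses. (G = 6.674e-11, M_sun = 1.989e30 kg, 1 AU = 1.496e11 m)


v = sqrt(GM/r) = sqrt(6.674e-11 * 1.989e+31 / 1.047e+11) = 112588.9259

112588.9259 m/s


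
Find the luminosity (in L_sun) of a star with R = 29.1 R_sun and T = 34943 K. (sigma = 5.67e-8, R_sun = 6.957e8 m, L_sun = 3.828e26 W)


R = 29.1 * 6.957e8 m = 2.024487e+10 m. L = 4*pi*R^2*sigma*T^4 = 4*pi*(2.024487e+10)^2 * 5.67e-8 * 34943^4 = 4.353751734e+32 W. L/L_sun = 4.353751734e+32 / 3.828e26 = 1.137e+06

1.137e+06 L_sun


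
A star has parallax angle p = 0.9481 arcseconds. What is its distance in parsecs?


d = 1/p = 1/0.9481 = 1.0547

1.0547 pc


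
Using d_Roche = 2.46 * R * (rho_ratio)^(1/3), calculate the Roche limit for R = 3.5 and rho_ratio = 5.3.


d_Roche = 2.46 * 3.5 * 5.3^(1/3) = 15.0117

15.0117


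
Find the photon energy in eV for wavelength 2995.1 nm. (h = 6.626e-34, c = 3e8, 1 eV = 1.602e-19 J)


E = hc/lambda = 6.626e-34 * 3e8 / 2.995e-06 = 6.637e-20 J = 0.4143 eV

0.4143 eV


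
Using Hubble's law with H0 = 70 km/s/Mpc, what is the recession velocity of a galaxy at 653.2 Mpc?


v = H0 * d = 70 * 653.2 = 45724.0

45724.0 km/s


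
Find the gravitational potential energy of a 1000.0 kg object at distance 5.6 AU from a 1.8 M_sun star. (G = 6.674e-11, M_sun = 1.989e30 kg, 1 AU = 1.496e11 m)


M = 1.8 * 1.989e30 kg = 3.5802e+30 kg; r = 5.6 AU * 1.496e11 m/AU = 8.3776e+11 m. U = -GM*m/r = -(6.674e-11 * 3.5802e+30 * 1000.0) / 8.3776e+11 = -2.852e+11

-2.852e+11 J


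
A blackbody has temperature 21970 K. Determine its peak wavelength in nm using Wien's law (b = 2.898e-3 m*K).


lam_max = b / T = 2.898e-3 / 21970 = 1.319e-07 m = 131.9071 nm

131.9071 nm


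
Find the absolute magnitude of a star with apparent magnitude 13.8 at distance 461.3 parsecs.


M = m - 5*log10(d) + 5 = 13.8 - 5*log10(461.3) + 5 = 5.4801

5.4801


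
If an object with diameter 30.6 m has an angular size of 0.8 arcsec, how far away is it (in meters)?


D = size / theta_rad, theta_rad = 0.8 * pi/(180*3600) = 3.879e-06, D = 7.890e+06

7.890e+06 m


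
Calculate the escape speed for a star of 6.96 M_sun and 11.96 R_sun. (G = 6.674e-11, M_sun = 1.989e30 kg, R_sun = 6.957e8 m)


M = 6.96 * 1.989e30 kg = 1.384344e+31 kg; R = 11.96 * 6.957e8 m = 8.320572e+09 m. v_esc = sqrt(2GM/R) = sqrt(2 * 6.674e-11 * 1.384344e+31 / 8.320572e+09) = 471252.3391

471252.3391 m/s


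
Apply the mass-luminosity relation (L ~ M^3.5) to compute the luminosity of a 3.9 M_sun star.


L/L_sun = (M/M_sun)^3.5 = 3.9^3.5 = 117.1456

117.1456 L_sun


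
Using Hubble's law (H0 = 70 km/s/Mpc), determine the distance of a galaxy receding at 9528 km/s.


d = v / H0 = 9528 / 70 = 136.1143

136.1143 Mpc


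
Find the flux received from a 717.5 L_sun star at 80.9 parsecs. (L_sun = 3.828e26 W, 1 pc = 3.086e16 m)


F = L / (4*pi*d^2) = 2.747e+29 / (4*pi*(2.497e+18)^2) = 3.507e-09

3.507e-09 W/m^2


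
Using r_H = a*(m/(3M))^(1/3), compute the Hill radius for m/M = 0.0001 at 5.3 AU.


r_H = a * (m/3M)^(1/3) = 5.3 * (0.0001/3)^(1/3) = 0.1706

0.1706 AU


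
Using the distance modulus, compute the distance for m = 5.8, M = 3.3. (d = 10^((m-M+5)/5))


d = 10^((m - M + 5)/5) = 10^((5.8 - 3.3 + 5)/5) = 31.6228

31.6228 pc


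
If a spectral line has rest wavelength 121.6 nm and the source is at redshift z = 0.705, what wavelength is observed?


lam_obs = lam_emit * (1 + z) = 121.6 * (1 + 0.705) = 207.328

207.328 nm


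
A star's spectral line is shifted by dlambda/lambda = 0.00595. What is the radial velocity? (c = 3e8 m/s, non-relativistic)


v = (dlambda/lambda) * c = 0.00595 * 3e8 = 1.785e+06

1.785e+06 m/s


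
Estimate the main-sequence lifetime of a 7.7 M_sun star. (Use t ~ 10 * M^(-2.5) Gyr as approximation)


t = 10 * M^(-2.5) = 10 * 7.7^(-2.5) = 0.0608

0.0608 Gyr


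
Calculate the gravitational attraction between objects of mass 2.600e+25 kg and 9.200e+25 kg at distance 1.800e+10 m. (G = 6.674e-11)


F = G*m1*m2/r^2 = 6.674e-11 * 2.600e+25 * 9.200e+25 / (1.800e+10)^2 = 6.674e-11 * 2.392e+51 / 3.240e+20 = 4.927e+20

4.927e+20 N


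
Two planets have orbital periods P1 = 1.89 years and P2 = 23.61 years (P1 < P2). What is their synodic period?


1/P_syn = |1/P1 - 1/P2| = |1/1.89 - 1/23.61| => P_syn = 2.0545

2.0545 years


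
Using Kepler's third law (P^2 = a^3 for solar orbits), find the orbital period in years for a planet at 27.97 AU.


P = a^(3/2) = 27.97^1.5 = 147.924

147.924 years


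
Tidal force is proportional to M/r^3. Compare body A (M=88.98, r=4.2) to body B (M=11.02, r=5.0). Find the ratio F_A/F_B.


Ratio = (M1/r1^3) / (M2/r2^3) = (88.98/4.2^3) / (11.02/5.0^3) = 13.623

13.623


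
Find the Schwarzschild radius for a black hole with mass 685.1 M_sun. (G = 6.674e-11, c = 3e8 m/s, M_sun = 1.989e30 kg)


M = 685.1 * 1.989e30 kg = 1.3626639e+33 kg. rs = 2GM/c^2 = 2 * 6.674e-11 * 1.3626639e+33 / (3e8)^2 = 2.021e+06

2.021e+06 m


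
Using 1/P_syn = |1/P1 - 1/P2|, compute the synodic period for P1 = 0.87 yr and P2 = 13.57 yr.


1/P_syn = |1/P1 - 1/P2| = |1/0.87 - 1/13.57| => P_syn = 0.9296

0.9296 years


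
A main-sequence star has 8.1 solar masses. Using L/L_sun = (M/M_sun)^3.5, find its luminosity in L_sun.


L/L_sun = (M/M_sun)^3.5 = 8.1^3.5 = 1512.5076

1512.5076 L_sun


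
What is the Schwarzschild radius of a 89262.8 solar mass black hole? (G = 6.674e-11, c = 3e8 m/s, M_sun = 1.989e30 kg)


M = 89262.8 * 1.989e30 kg = 1.775437092e+35 kg. rs = 2GM/c^2 = 2 * 6.674e-11 * 1.775437092e+35 / (3e8)^2 = 2.633e+08

2.633e+08 m


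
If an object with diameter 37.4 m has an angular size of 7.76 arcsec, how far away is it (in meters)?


D = size / theta_rad, theta_rad = 7.76 * pi/(180*3600) = 3.762e-05, D = 994111.3085

994111.3085 m


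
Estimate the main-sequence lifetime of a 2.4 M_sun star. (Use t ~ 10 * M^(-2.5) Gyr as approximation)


t = 10 * M^(-2.5) = 10 * 2.4^(-2.5) = 1.1207

1.1207 Gyr


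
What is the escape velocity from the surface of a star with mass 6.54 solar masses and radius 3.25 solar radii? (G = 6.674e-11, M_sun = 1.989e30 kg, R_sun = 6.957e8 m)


M = 6.54 * 1.989e30 kg = 1.300806e+31 kg; R = 3.25 * 6.957e8 m = 2.261025e+09 m. v_esc = sqrt(2GM/R) = sqrt(2 * 6.674e-11 * 1.300806e+31 / 2.261025e+09) = 876317.8994

876317.8994 m/s


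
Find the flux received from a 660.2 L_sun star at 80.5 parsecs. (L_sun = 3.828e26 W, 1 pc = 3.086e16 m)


F = L / (4*pi*d^2) = 2.527e+29 / (4*pi*(2.484e+18)^2) = 3.259e-09

3.259e-09 W/m^2


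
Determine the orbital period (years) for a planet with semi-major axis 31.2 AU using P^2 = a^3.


P = a^(3/2) = 31.2^1.5 = 174.2737

174.2737 years


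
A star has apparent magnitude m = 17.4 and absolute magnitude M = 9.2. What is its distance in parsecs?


d = 10^((m - M + 5)/5) = 10^((17.4 - 9.2 + 5)/5) = 436.5158

436.5158 pc


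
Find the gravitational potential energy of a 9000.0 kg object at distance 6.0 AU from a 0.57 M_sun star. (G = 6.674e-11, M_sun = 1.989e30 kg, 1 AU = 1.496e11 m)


M = 0.57 * 1.989e30 kg = 1.13373e+30 kg; r = 6.0 AU * 1.496e11 m/AU = 8.976e+11 m. U = -GM*m/r = -(6.674e-11 * 1.13373e+30 * 9000.0) / 8.976e+11 = -7.587e+11

-7.587e+11 J


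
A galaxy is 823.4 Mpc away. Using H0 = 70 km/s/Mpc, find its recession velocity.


v = H0 * d = 70 * 823.4 = 57638.0

57638.0 km/s


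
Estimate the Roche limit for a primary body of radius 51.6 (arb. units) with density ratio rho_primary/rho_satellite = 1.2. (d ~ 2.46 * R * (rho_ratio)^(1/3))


d_Roche = 2.46 * 51.6 * 1.2^(1/3) = 134.8896

134.8896


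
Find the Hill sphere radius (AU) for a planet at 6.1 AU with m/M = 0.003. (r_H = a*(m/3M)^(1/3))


r_H = a * (m/3M)^(1/3) = 6.1 * (0.003/3)^(1/3) = 0.61

0.61 AU


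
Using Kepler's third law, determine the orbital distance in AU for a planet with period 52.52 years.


a = P^(2/3) = 52.52^(2/3) = 14.0244

14.0244 AU


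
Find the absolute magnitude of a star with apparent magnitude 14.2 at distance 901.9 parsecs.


M = m - 5*log10(d) + 5 = 14.2 - 5*log10(901.9) + 5 = 4.4242

4.4242
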